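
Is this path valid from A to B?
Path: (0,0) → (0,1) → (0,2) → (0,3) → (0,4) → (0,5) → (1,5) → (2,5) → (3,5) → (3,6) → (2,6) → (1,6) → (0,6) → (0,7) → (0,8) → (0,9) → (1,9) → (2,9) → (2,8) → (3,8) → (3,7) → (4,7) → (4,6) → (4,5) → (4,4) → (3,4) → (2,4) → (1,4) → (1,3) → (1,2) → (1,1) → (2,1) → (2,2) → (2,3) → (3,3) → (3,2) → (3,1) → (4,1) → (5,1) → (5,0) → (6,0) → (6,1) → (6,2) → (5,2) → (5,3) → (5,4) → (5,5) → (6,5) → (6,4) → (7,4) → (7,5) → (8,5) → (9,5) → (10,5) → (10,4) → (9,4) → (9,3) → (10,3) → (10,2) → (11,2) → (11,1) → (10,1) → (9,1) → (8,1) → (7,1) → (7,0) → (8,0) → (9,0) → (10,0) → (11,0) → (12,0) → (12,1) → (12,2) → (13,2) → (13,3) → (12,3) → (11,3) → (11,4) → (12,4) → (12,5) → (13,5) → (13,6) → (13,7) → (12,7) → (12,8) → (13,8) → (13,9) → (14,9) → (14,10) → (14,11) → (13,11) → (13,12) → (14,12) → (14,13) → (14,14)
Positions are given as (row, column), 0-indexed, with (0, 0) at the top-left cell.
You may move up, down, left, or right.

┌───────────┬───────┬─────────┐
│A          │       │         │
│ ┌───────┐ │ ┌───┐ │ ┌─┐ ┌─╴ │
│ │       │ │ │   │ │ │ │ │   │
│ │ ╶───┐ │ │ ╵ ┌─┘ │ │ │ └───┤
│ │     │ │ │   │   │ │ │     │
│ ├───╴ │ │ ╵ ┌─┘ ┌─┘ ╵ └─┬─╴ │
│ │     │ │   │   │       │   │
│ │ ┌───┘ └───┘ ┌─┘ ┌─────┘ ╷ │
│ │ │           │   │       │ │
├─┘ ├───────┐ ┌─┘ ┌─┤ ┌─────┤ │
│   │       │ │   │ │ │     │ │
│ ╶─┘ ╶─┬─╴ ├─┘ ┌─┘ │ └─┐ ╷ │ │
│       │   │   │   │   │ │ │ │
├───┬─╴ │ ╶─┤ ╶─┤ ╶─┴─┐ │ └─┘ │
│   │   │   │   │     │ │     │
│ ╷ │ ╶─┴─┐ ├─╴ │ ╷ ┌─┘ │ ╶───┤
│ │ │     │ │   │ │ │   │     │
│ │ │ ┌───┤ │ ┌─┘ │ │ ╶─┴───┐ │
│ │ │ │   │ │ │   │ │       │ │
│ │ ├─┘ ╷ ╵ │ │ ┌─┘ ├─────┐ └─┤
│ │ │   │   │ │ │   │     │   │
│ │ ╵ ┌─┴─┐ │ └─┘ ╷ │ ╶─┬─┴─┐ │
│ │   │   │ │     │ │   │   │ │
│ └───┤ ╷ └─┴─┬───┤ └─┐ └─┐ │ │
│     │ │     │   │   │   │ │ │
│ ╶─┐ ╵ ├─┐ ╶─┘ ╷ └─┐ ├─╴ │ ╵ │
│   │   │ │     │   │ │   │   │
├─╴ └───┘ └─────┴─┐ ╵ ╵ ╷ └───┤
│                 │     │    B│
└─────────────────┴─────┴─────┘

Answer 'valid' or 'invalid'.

Checking path validity:
Result: All consecutive moves are passable.

valid

Correct solution:

┌───────────┬───────┬─────────┐
│A → → → → ↓│↱ → → ↓│         │
│ ┌───────┐ │ ┌───┐ │ ┌─┐ ┌─╴ │
│ │↓ ← ← ↰│↓│↑│   │↓│ │ │ │   │
│ │ ╶───┐ │ │ ╵ ┌─┘ │ │ │ └───┤
│ │↳ → ↓│↑│↓│↑  │↓ ↲│ │ │     │
│ ├───╴ │ │ ╵ ┌─┘ ┌─┘ ╵ └─┬─╴ │
│ │↓ ← ↲│↑│↳ ↑│↓ ↲│       │   │
│ │ ┌───┘ └───┘ ┌─┘ ┌─────┘ ╷ │
│ │↓│    ↑ ← ← ↲│   │       │ │
├─┘ ├───────┐ ┌─┘ ┌─┤ ┌─────┤ │
│↓ ↲│↱ → → ↓│ │   │ │ │     │ │
│ ╶─┘ ╶─┬─╴ ├─┘ ┌─┘ │ └─┐ ╷ │ │
│↳ → ↑  │↓ ↲│   │   │   │ │ │ │
├───┬─╴ │ ╶─┤ ╶─┤ ╶─┴─┐ │ └─┘ │
│↓ ↰│   │↳ ↓│   │     │ │     │
│ ╷ │ ╶─┴─┐ ├─╴ │ ╷ ┌─┘ │ ╶───┤
│↓│↑│     │↓│   │ │ │   │     │
│ │ │ ┌───┤ │ ┌─┘ │ │ ╶─┴───┐ │
│↓│↑│ │↓ ↰│↓│ │   │ │       │ │
│ │ ├─┘ ╷ ╵ │ │ ┌─┘ ├─────┐ └─┤
│↓│↑│↓ ↲│↑ ↲│ │ │   │     │   │
│ │ ╵ ┌─┴─┐ │ └─┘ ╷ │ ╶─┬─┴─┐ │
│↓│↑ ↲│↱ ↓│ │     │ │   │   │ │
│ └───┤ ╷ └─┴─┬───┤ └─┐ └─┐ │ │
│↳ → ↓│↑│↳ ↓  │↱ ↓│   │   │ │ │
│ ╶─┐ ╵ ├─┐ ╶─┘ ╷ └─┐ ├─╴ │ ╵ │
│   │↳ ↑│ │↳ → ↑│↳ ↓│ │↱ ↓│   │
├─╴ └───┘ └─────┴─┐ ╵ ╵ ╷ └───┤
│                 │↳ → ↑│↳ → B│
└─────────────────┴─────┴─────┘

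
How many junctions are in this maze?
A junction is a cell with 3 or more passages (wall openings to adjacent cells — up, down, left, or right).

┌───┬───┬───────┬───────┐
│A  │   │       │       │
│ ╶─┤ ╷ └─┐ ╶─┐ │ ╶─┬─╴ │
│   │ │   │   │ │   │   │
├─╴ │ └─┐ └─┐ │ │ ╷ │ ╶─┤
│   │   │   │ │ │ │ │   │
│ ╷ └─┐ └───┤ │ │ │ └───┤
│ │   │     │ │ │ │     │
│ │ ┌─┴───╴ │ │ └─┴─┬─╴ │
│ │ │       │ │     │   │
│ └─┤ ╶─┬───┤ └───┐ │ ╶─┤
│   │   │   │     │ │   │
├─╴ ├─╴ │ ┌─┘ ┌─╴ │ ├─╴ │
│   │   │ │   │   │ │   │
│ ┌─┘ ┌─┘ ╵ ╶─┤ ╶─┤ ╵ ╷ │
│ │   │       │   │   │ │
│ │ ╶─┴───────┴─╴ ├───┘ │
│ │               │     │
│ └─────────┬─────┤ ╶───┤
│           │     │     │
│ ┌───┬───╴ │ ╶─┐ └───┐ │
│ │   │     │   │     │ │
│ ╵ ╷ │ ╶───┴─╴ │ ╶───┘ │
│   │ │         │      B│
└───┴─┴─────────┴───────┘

Checking each cell for number of passages:

Junctions found (3+ passages):
  (0, 5): 3 passages
  (1, 8): 3 passages
  (2, 1): 3 passages
  (3, 1): 3 passages
  (5, 6): 3 passages
  (6, 11): 3 passages
  (7, 4): 3 passages
  (7, 5): 3 passages
  (9, 0): 3 passages
  (10, 8): 3 passages
Total junctions: 10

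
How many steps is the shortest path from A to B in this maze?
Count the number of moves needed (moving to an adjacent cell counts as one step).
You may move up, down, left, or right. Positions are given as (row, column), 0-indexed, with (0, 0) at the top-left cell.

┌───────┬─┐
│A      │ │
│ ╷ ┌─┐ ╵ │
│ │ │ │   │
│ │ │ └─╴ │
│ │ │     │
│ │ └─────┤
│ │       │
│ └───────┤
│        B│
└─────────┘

Using BFS to find shortest path:
Start: (0, 0), End: (4, 4)
Path found:
(0,0) → (1,0) → (2,0) → (3,0) → (4,0) → (4,1) → (4,2) → (4,3) → (4,4)
Number of steps: 8

Solution:

┌───────┬─┐
│A      │ │
│ ╷ ┌─┐ ╵ │
│↓│ │ │   │
│ │ │ └─╴ │
│↓│ │     │
│ │ └─────┤
│↓│       │
│ └───────┤
│↳ → → → B│
└─────────┘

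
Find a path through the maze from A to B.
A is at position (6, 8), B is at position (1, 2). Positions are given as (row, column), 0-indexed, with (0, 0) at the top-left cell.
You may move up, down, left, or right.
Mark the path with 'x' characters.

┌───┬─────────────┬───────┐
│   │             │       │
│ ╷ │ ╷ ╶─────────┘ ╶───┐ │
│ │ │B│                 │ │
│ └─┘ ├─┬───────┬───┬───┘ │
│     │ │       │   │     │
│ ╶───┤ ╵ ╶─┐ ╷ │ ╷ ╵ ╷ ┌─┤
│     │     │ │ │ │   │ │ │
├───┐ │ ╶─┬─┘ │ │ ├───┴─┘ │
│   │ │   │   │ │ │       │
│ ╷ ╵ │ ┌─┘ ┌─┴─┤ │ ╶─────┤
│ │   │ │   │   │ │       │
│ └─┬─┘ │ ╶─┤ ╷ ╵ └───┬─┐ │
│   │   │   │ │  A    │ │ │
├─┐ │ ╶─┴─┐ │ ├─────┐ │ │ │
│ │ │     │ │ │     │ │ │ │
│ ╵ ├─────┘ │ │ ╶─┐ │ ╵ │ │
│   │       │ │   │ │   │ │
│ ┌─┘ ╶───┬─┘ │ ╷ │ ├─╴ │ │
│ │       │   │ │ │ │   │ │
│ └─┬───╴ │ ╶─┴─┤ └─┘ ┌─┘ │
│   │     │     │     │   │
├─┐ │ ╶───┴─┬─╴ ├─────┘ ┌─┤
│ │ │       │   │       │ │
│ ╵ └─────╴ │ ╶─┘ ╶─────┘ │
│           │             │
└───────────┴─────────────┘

Finding the shortest path from (6, 8) to (1, 2):
Path length: 25 steps
Directions: up → up → up → up → right → down → right → up → right → right → up → up → left → left → left → down → left → left → left → left → left → left → up → left → down

Solution:

┌───┬─────────────┬───────┐
│   │x x          │x x x x│
│ ╷ │ ╷ ╶─────────┘ ╶───┐ │
│ │ │B│x x x x x x x    │x│
│ └─┘ ├─┬───────┬───┬───┘ │
│     │ │       │x x│x x x│
│ ╶───┤ ╵ ╶─┐ ╷ │ ╷ ╵ ╷ ┌─┤
│     │     │ │ │x│x x│ │ │
├───┐ │ ╶─┬─┘ │ │ ├───┴─┘ │
│   │ │   │   │ │x│       │
│ ╷ ╵ │ ┌─┘ ┌─┴─┤ │ ╶─────┤
│ │   │ │   │   │x│       │
│ └─┬─┘ │ ╶─┤ ╷ ╵ └───┬─┐ │
│   │   │   │ │  A    │ │ │
├─┐ │ ╶─┴─┐ │ ├─────┐ │ │ │
│ │ │     │ │ │     │ │ │ │
│ ╵ ├─────┘ │ │ ╶─┐ │ ╵ │ │
│   │       │ │   │ │   │ │
│ ┌─┘ ╶───┬─┘ │ ╷ │ ├─╴ │ │
│ │       │   │ │ │ │   │ │
│ └─┬───╴ │ ╶─┴─┤ └─┘ ┌─┘ │
│   │     │     │     │   │
├─┐ │ ╶───┴─┬─╴ ├─────┘ ┌─┤
│ │ │       │   │       │ │
│ ╵ └─────╴ │ ╶─┘ ╶─────┘ │
│           │             │
└───────────┴─────────────┘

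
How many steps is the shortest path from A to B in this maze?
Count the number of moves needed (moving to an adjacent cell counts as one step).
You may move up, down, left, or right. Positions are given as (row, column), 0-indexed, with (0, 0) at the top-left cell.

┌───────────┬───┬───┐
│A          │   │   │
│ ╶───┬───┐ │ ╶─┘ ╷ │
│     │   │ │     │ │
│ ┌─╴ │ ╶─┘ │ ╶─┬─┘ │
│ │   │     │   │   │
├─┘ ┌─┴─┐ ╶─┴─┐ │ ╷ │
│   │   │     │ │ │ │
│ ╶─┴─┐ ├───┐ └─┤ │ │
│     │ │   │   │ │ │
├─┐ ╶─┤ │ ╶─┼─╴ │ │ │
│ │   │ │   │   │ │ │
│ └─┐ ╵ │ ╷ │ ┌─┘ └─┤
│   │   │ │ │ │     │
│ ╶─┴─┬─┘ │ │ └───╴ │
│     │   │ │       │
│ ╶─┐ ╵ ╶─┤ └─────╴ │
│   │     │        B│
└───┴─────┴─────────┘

Using BFS to find shortest path:
Start: (0, 0), End: (8, 9)
Path found:
(0,0) → (0,1) → (0,2) → (0,3) → (0,4) → (0,5) → (1,5) → (2,5) → (2,4) → (3,4) → (3,5) → (3,6) → (4,6) → (4,7) → (5,7) → (5,6) → (6,6) → (7,6) → (7,7) → (7,8) → (7,9) → (8,9)
Number of steps: 21

Solution:

┌───────────┬───┬───┐
│A → → → → ↓│   │   │
│ ╶───┬───┐ │ ╶─┘ ╷ │
│     │   │↓│     │ │
│ ┌─╴ │ ╶─┘ │ ╶─┬─┘ │
│ │   │  ↓ ↲│   │   │
├─┘ ┌─┴─┐ ╶─┴─┐ │ ╷ │
│   │   │↳ → ↓│ │ │ │
│ ╶─┴─┐ ├───┐ └─┤ │ │
│     │ │   │↳ ↓│ │ │
├─┐ ╶─┤ │ ╶─┼─╴ │ │ │
│ │   │ │   │↓ ↲│ │ │
│ └─┐ ╵ │ ╷ │ ┌─┘ └─┤
│   │   │ │ │↓│     │
│ ╶─┴─┬─┘ │ │ └───╴ │
│     │   │ │↳ → → ↓│
│ ╶─┐ ╵ ╶─┤ └─────╴ │
│   │     │        B│
└───┴─────┴─────────┘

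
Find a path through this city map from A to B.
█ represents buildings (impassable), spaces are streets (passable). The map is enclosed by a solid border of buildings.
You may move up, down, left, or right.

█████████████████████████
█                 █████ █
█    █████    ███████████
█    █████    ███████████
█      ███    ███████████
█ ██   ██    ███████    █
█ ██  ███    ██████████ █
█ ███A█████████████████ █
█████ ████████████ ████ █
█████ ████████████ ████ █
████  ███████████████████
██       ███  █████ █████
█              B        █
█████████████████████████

Finding the shortest path from A to B:
Movement: cardinal only
Path length: 15 steps
Directions: down → down → down → down → down → right → right → right → right → right → right → right → right → right → right

Solution:

█████████████████████████
█                 █████ █
█    █████    ███████████
█    █████    ███████████
█      ███    ███████████
█ ██   ██    ███████    █
█ ██  ███    ██████████ █
█ ███A█████████████████ █
█████↓████████████ ████ █
█████↓████████████ ████ █
████ ↓███████████████████
██   ↓   ███  █████ █████
█    ↳→→→→→→→→→B        █
█████████████████████████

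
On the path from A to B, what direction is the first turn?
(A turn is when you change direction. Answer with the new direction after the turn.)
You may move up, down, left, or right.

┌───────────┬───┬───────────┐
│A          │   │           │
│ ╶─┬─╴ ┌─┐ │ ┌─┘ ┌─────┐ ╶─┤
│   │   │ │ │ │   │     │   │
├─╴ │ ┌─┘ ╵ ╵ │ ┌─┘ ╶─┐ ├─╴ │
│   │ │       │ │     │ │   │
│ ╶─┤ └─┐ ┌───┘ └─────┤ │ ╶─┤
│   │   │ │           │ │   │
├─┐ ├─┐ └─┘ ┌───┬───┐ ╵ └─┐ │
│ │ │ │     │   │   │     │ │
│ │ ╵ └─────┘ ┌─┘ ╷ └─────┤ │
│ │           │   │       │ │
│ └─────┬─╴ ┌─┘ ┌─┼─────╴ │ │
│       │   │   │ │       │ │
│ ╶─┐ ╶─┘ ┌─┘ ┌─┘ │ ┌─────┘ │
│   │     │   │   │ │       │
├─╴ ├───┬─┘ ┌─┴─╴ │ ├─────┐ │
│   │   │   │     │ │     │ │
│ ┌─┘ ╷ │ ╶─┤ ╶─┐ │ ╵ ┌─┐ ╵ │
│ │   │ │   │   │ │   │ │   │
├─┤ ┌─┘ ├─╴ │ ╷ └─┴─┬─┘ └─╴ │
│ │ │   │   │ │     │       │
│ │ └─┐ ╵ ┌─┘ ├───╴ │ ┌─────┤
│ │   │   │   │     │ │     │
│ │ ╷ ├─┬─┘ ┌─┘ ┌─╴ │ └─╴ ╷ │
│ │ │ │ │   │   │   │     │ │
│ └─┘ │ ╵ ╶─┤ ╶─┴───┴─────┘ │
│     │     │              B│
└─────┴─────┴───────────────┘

Directions: right, right, right, down, left, down, down, right, down, right, right, up, right, right, up, up, right, up, right, right, right, right, down, right, down, left, down, right, down, down, down, down, down, down, down, left, left, left, down, down, right, right, up, right, down, down
First turn direction: down

Solution:

┌───────────┬───┬───────────┐
│A → → ↓    │   │↱ → → → ↓  │
│ ╶─┬─╴ ┌─┐ │ ┌─┘ ┌─────┐ ╶─┤
│   │↓ ↲│ │ │ │↱ ↑│     │↳ ↓│
├─╴ │ ┌─┘ ╵ ╵ │ ┌─┘ ╶─┐ ├─╴ │
│   │↓│       │↑│     │ │↓ ↲│
│ ╶─┤ └─┐ ┌───┘ └─────┤ │ ╶─┤
│   │↳ ↓│ │↱ → ↑      │ │↳ ↓│
├─┐ ├─┐ └─┘ ┌───┬───┐ ╵ └─┐ │
│ │ │ │↳ → ↑│   │   │     │↓│
│ │ ╵ └─────┘ ┌─┘ ╷ └─────┤ │
│ │           │   │       │↓│
│ └─────┬─╴ ┌─┘ ┌─┼─────╴ │ │
│       │   │   │ │       │↓│
│ ╶─┐ ╶─┘ ┌─┘ ┌─┘ │ ┌─────┘ │
│   │     │   │   │ │      ↓│
├─╴ ├───┬─┘ ┌─┴─╴ │ ├─────┐ │
│   │   │   │     │ │     │↓│
│ ┌─┘ ╷ │ ╶─┤ ╶─┐ │ ╵ ┌─┐ ╵ │
│ │   │ │   │   │ │   │ │  ↓│
├─┤ ┌─┘ ├─╴ │ ╷ └─┴─┬─┘ └─╴ │
│ │ │   │   │ │     │↓ ← ← ↲│
│ │ └─┐ ╵ ┌─┘ ├───╴ │ ┌─────┤
│ │   │   │   │     │↓│  ↱ ↓│
│ │ ╷ ├─┬─┘ ┌─┘ ┌─╴ │ └─╴ ╷ │
│ │ │ │ │   │   │   │↳ → ↑│↓│
│ └─┘ │ ╵ ╶─┤ ╶─┴───┴─────┘ │
│     │     │              B│
└─────┴─────┴───────────────┘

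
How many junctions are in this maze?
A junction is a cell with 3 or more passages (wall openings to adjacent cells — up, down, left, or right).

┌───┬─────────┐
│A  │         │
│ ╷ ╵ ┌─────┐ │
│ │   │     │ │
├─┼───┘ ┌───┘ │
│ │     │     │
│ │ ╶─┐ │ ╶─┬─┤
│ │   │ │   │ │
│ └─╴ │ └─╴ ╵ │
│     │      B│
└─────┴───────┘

Checking each cell for number of passages:

Junctions found (3+ passages):
  (2, 3): 3 passages
  (4, 5): 3 passages
Total junctions: 2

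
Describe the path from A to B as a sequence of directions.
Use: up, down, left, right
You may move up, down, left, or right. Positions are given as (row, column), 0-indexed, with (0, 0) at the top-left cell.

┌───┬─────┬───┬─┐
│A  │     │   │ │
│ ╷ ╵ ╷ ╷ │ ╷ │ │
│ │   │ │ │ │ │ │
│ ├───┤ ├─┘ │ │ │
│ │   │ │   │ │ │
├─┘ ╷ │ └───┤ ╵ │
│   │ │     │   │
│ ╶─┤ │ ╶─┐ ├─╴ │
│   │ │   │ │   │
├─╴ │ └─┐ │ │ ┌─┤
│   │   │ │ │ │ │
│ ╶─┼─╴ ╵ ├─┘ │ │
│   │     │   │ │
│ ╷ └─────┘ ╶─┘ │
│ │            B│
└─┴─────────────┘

Finding the path and converting it to directions:
Path through cells: (0,0) → (0,1) → (1,1) → (1,2) → (0,2) → (0,3) → (1,3) → (2,3) → (3,3) → (4,3) → (4,4) → (5,4) → (6,4) → (6,3) → (5,3) → (5,2) → (4,2) → (3,2) → (2,2) → (2,1) → (3,1) → (3,0) → (4,0) → (4,1) → (5,1) → (5,0) → (6,0) → (6,1) → (7,1) → (7,2) → (7,3) → (7,4) → (7,5) → (7,6) → (7,7)
Directions: right, down, right, up, right, down, down, down, down, right, down, down, left, up, left, up, up, up, left, down, left, down, right, down, left, down, right, down, right, right, right, right, right, right

Solution:

┌───┬─────┬───┬─┐
│A ↓│↱ ↓  │   │ │
│ ╷ ╵ ╷ ╷ │ ╷ │ │
│ │↳ ↑│↓│ │ │ │ │
│ ├───┤ ├─┘ │ │ │
│ │↓ ↰│↓│   │ │ │
├─┘ ╷ │ └───┤ ╵ │
│↓ ↲│↑│↓    │   │
│ ╶─┤ │ ╶─┐ ├─╴ │
│↳ ↓│↑│↳ ↓│ │   │
├─╴ │ └─┐ │ │ ┌─┤
│↓ ↲│↑ ↰│↓│ │ │ │
│ ╶─┼─╴ ╵ ├─┘ │ │
│↳ ↓│  ↑ ↲│   │ │
│ ╷ └─────┘ ╶─┘ │
│ │↳ → → → → → B│
└─┴─────────────┘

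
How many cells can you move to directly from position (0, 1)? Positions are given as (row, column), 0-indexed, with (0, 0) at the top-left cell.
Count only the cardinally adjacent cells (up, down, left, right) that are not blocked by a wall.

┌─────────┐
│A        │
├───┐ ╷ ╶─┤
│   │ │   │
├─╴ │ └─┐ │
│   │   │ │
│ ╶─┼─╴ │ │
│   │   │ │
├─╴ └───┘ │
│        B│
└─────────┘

Checking passable neighbors of (0, 1):
Neighbors: (0, 0), (0, 2)
Count: 2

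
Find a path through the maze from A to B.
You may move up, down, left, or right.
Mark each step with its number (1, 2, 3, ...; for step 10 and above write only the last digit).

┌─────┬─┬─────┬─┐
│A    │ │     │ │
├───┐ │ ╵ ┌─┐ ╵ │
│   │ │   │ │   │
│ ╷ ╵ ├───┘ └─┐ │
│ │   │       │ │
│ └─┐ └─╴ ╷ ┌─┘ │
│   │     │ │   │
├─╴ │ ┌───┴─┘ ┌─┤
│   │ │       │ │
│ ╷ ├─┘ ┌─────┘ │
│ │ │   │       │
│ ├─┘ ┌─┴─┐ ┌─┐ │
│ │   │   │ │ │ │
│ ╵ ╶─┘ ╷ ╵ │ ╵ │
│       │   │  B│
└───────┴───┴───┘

Finding the shortest path through the maze:
Path length: 28 steps
Directions: right → right → down → down → left → up → left → down → down → right → down → left → down → down → down → right → right → right → up → right → down → right → up → up → right → right → down → down

Solution:

┌─────┬─┬─────┬─┐
│A 1 2│ │     │ │
├───┐ │ ╵ ┌─┐ ╵ │
│7 6│3│   │ │   │
│ ╷ ╵ ├───┘ └─┐ │
│8│5 4│       │ │
│ └─┐ └─╴ ╷ ┌─┘ │
│9 0│     │ │   │
├─╴ │ ┌───┴─┘ ┌─┤
│2 1│ │       │ │
│ ╷ ├─┘ ┌─────┘ │
│3│ │   │  4 5 6│
│ ├─┘ ┌─┴─┐ ┌─┐ │
│4│   │9 0│3│ │7│
│ ╵ ╶─┘ ╷ ╵ │ ╵ │
│5 6 7 8│1 2│  B│
└───────┴───┴───┘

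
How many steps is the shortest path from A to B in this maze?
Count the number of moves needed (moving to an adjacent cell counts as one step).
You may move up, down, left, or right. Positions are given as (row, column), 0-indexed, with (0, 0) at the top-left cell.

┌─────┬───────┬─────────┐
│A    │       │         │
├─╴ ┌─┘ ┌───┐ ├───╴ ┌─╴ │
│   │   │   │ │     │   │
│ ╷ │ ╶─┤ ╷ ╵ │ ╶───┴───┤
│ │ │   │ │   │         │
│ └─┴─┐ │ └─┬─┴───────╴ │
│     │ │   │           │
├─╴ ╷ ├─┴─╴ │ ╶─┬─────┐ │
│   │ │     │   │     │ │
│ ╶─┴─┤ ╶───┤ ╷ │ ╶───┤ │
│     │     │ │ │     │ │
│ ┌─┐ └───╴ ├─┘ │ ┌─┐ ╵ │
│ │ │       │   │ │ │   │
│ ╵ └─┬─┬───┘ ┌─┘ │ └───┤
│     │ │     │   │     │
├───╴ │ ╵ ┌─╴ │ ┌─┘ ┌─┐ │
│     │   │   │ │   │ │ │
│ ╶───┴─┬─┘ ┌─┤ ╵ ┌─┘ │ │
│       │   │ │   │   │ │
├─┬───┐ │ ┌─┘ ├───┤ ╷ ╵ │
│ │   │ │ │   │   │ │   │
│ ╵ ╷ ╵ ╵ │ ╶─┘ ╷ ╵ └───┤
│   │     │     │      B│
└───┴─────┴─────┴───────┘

Using BFS to find shortest path:
Start: (0, 0), End: (11, 11)
Path found:
(0,0) → (0,1) → (1,1) → (1,0) → (2,0) → (3,0) → (3,1) → (4,1) → (4,0) → (5,0) → (6,0) → (7,0) → (7,1) → (7,2) → (8,2) → (8,1) → (8,0) → (9,0) → (9,1) → (9,2) → (9,3) → (10,3) → (11,3) → (11,4) → (10,4) → (9,4) → (9,5) → (8,5) → (8,6) → (7,6) → (6,6) → (6,7) → (5,7) → (4,7) → (4,6) → (3,6) → (3,7) → (3,8) → (3,9) → (3,10) → (3,11) → (4,11) → (5,11) → (6,11) → (6,10) → (5,10) → (5,9) → (5,8) → (6,8) → (7,8) → (7,7) → (8,7) → (9,7) → (9,8) → (8,8) → (8,9) → (7,9) → (7,10) → (7,11) → (8,11) → (9,11) → (10,11) → (10,10) → (9,10) → (9,9) → (10,9) → (11,9) → (11,10) → (11,11)
Number of steps: 68

Solution:

┌─────┬───────┬─────────┐
│A ↓  │       │         │
├─╴ ┌─┘ ┌───┐ ├───╴ ┌─╴ │
│↓ ↲│   │   │ │     │   │
│ ╷ │ ╶─┤ ╷ ╵ │ ╶───┴───┤
│↓│ │   │ │   │         │
│ └─┴─┐ │ └─┬─┴───────╴ │
│↳ ↓  │ │   │↱ → → → → ↓│
├─╴ ╷ ├─┴─╴ │ ╶─┬─────┐ │
│↓ ↲│ │     │↑ ↰│     │↓│
│ ╶─┴─┤ ╶───┤ ╷ │ ╶───┤ │
│↓    │     │ │↑│↓ ← ↰│↓│
│ ┌─┐ └───╴ ├─┘ │ ┌─┐ ╵ │
│↓│ │       │↱ ↑│↓│ │↑ ↲│
│ ╵ └─┬─┬───┘ ┌─┘ │ └───┤
│↳ → ↓│ │    ↑│↓ ↲│↱ → ↓│
├───╴ │ ╵ ┌─╴ │ ┌─┘ ┌─┐ │
│↓ ← ↲│   │↱ ↑│↓│↱ ↑│ │↓│
│ ╶───┴─┬─┘ ┌─┤ ╵ ┌─┘ │ │
│↳ → → ↓│↱ ↑│ │↳ ↑│↓ ↰│↓│
├─┬───┐ │ ┌─┘ ├───┤ ╷ ╵ │
│ │   │↓│↑│   │   │↓│↑ ↲│
│ ╵ ╷ ╵ ╵ │ ╶─┘ ╷ ╵ └───┤
│   │  ↳ ↑│     │  ↳ → B│
└───┴─────┴─────┴───────┘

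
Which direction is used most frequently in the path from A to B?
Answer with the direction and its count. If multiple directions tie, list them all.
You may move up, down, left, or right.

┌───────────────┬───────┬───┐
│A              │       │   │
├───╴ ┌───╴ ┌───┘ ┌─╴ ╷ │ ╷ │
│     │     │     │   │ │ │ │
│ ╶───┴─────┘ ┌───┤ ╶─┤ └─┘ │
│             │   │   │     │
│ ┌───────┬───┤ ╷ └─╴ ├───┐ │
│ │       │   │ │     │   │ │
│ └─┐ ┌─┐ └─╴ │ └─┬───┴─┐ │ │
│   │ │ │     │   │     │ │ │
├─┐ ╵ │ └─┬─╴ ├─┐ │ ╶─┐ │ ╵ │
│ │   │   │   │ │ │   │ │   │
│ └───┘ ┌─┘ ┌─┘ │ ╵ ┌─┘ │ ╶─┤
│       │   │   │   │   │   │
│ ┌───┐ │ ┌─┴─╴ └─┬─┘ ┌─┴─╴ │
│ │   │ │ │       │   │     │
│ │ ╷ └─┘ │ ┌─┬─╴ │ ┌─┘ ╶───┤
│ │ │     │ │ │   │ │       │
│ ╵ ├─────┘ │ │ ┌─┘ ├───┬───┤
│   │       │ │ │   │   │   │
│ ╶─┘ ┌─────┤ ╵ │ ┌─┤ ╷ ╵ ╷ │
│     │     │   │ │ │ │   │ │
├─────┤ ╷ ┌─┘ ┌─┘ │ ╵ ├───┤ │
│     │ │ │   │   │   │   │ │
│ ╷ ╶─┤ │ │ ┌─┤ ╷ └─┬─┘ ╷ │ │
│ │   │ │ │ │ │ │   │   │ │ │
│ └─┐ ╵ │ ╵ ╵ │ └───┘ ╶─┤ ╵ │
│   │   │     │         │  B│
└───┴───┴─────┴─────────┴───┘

Directions: right, right, down, left, left, down, right, right, right, right, right, right, up, right, right, up, right, right, down, left, down, right, down, left, left, up, left, down, down, right, down, down, right, up, up, right, right, down, down, left, down, left, down, down, left, down, down, left, down, down, right, right, right, up, right, up, right, down, down, right
Counts: {'right': 23, 'down': 20, 'left': 10, 'up': 7}
Most common: right (23 times)

Solution:

┌───────────────┬───────┬───┐
│A → ↓          │↱ → ↓  │   │
├───╴ ┌───╴ ┌───┘ ┌─╴ ╷ │ ╷ │
│↓ ← ↲│     │↱ → ↑│↓ ↲│ │ │ │
│ ╶───┴─────┘ ┌───┤ ╶─┤ └─┘ │
│↳ → → → → → ↑│↓ ↰│↳ ↓│     │
│ ┌───────┬───┤ ╷ └─╴ ├───┐ │
│ │       │   │↓│↑ ← ↲│   │ │
│ └─┐ ┌─┐ └─╴ │ └─┬───┴─┐ │ │
│   │ │ │     │↳ ↓│↱ → ↓│ │ │
├─┐ ╵ │ └─┬─╴ ├─┐ │ ╶─┐ │ ╵ │
│ │   │   │   │ │↓│↑  │↓│   │
│ └───┘ ┌─┘ ┌─┘ │ ╵ ┌─┘ │ ╶─┤
│       │   │   │↳ ↑│↓ ↲│   │
│ ┌───┐ │ ┌─┴─╴ └─┬─┘ ┌─┴─╴ │
│ │   │ │ │       │↓ ↲│     │
│ │ ╷ └─┘ │ ┌─┬─╴ │ ┌─┘ ╶───┤
│ │ │     │ │ │   │↓│       │
│ ╵ ├─────┘ │ │ ┌─┘ ├───┬───┤
│   │       │ │ │↓ ↲│   │   │
│ ╶─┘ ┌─────┤ ╵ │ ┌─┤ ╷ ╵ ╷ │
│     │     │   │↓│ │ │   │ │
├─────┤ ╷ ┌─┘ ┌─┘ │ ╵ ├───┤ │
│     │ │ │   │↓ ↲│   │↱ ↓│ │
│ ╷ ╶─┤ │ │ ┌─┤ ╷ └─┬─┘ ╷ │ │
│ │   │ │ │ │ │↓│   │↱ ↑│↓│ │
│ └─┐ ╵ │ ╵ ╵ │ └───┘ ╶─┤ ╵ │
│   │   │     │↳ → → ↑  │↳ B│
└───┴───┴─────┴─────────┴───┘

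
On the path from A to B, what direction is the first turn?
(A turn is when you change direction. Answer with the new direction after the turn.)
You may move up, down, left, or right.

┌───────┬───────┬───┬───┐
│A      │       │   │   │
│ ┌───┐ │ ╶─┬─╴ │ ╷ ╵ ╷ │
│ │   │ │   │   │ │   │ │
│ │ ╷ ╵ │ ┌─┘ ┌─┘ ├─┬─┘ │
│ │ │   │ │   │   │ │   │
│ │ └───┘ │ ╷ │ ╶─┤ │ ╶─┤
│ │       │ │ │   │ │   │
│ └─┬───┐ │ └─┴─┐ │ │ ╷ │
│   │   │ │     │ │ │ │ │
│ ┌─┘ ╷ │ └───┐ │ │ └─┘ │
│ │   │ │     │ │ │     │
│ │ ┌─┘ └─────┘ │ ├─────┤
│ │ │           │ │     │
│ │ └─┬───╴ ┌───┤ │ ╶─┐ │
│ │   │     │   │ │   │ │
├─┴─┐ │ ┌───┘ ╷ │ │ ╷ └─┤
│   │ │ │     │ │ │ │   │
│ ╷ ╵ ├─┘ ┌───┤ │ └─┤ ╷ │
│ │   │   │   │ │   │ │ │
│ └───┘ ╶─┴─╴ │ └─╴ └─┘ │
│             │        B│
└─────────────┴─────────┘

Directions: right, right, right, down, down, left, up, left, down, down, right, right, right, up, up, up, right, right, right, down, left, down, left, down, down, right, right, down, down, left, left, left, left, up, up, left, down, left, down, down, right, down, down, left, up, left, down, down, right, right, right, up, right, up, right, right, up, right, down, down, down, right, right, right, right
First turn direction: down

Solution:

┌───────┬───────┬───┬───┐
│A → → ↓│↱ → → ↓│   │   │
│ ┌───┐ │ ╶─┬─╴ │ ╷ ╵ ╷ │
│ │↓ ↰│↓│↑  │↓ ↲│ │   │ │
│ │ ╷ ╵ │ ┌─┘ ┌─┘ ├─┬─┘ │
│ │↓│↑ ↲│↑│↓ ↲│   │ │   │
│ │ └───┘ │ ╷ │ ╶─┤ │ ╶─┤
│ │↳ → → ↑│↓│ │   │ │   │
│ └─┬───┐ │ └─┴─┐ │ │ ╷ │
│   │↓ ↰│ │↳ → ↓│ │ │ │ │
│ ┌─┘ ╷ │ └───┐ │ │ └─┘ │
│ │↓ ↲│↑│     │↓│ │     │
│ │ ┌─┘ └─────┘ │ ├─────┤
│ │↓│  ↑ ← ← ← ↲│ │     │
│ │ └─┬───╴ ┌───┤ │ ╶─┐ │
│ │↳ ↓│     │↱ ↓│ │   │ │
├─┴─┐ │ ┌───┘ ╷ │ │ ╷ └─┤
│↓ ↰│↓│ │↱ → ↑│↓│ │ │   │
│ ╷ ╵ ├─┘ ┌───┤ │ └─┤ ╷ │
│↓│↑ ↲│↱ ↑│   │↓│   │ │ │
│ └───┘ ╶─┴─╴ │ └─╴ └─┘ │
│↳ → → ↑      │↳ → → → B│
└─────────────┴─────────┘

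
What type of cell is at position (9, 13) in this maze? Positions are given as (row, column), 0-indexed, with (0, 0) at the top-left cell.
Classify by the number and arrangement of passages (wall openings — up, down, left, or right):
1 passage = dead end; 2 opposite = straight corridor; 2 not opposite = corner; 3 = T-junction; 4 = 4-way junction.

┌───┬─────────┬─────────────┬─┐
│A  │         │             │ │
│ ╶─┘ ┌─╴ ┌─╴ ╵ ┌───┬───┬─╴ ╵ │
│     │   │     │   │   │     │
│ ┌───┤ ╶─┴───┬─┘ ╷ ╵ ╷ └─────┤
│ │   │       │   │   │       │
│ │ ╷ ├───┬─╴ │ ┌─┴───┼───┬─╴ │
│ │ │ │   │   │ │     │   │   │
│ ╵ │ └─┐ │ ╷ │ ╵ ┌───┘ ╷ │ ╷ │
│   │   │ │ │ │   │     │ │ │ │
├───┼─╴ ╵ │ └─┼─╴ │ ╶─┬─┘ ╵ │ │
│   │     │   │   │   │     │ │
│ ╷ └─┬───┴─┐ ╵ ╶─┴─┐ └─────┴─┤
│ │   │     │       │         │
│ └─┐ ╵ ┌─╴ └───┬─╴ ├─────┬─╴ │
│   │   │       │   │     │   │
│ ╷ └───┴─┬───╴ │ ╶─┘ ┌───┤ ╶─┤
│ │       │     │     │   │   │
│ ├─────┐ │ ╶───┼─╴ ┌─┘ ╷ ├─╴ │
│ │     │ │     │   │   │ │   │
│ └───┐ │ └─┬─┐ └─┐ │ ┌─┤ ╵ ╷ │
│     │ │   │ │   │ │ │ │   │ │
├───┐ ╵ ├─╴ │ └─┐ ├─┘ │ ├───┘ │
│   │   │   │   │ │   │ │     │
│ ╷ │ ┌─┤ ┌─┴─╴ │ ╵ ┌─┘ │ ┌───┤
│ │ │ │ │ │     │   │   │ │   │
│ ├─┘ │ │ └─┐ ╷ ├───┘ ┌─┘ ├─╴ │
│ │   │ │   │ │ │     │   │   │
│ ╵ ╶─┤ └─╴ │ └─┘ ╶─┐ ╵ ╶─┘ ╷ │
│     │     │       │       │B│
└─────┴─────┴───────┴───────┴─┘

Checking cell at (9, 13):
Number of passages: 2
Cell type: corner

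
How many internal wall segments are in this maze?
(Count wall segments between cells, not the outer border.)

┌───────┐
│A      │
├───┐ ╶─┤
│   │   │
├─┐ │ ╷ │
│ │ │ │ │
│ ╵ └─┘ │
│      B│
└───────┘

Counting internal wall segments:
Total internal walls: 9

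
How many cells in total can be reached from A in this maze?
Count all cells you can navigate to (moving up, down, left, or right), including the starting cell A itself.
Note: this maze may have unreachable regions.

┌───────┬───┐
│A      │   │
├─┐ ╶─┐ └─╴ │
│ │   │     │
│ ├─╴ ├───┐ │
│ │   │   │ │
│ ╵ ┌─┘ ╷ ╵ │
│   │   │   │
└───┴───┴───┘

Using BFS/flood-fill to find all reachable cells from A:
Maze size: 4 × 6 = 24 total cells
All cells are reachable — the maze is fully connected.
Reachable cells: 24

Reachable region (· marks reachable cells):

┌───────┬───┐
│A · · ·│· ·│
├─┐ ╶─┐ └─╴ │
│·│· ·│· · ·│
│ ├─╴ ├───┐ │
│·│· ·│· ·│·│
│ ╵ ┌─┘ ╷ ╵ │
│· ·│· ·│· ·│
└───┴───┴───┘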